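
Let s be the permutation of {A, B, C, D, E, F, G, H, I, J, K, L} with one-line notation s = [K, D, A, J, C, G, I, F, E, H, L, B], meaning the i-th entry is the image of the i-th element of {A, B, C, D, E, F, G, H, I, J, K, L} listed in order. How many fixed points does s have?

0

No element satisfies s(x) = x, so there are 0 fixed points.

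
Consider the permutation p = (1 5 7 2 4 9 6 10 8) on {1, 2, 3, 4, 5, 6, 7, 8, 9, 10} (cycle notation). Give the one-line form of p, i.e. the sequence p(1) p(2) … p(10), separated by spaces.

Image by image: 1↦5, 2↦4, 3↦3, 4↦9, 5↦7, 6↦10, 7↦2, 8↦1, 9↦6, 10↦8.
Listing these in domain order gives 5 4 3 9 7 10 2 1 6 8.

5 4 3 9 7 10 2 1 6 8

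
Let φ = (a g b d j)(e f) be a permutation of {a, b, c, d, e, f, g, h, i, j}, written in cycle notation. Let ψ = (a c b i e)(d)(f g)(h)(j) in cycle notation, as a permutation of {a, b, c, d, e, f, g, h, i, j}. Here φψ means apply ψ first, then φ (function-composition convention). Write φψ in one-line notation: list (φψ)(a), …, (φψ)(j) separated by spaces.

c i d j g b e h f a

(φψ)(x) = φ(ψ(x)). Computing each image: φ(ψ(a)) = φ(c) = c, φ(ψ(b)) = φ(i) = i, φ(ψ(c)) = φ(b) = d, φ(ψ(d)) = φ(d) = j, φ(ψ(e)) = φ(a) = g, φ(ψ(f)) = φ(g) = b, φ(ψ(g)) = φ(f) = e, φ(ψ(h)) = φ(h) = h, φ(ψ(i)) = φ(e) = f, φ(ψ(j)) = φ(j) = a.
Hence φψ = [c i d j g b e h f a].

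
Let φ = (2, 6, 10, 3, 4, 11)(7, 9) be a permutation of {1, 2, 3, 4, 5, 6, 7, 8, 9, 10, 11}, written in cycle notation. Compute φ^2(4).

2

4 lies in the 6-cycle (2, 6, 10, 3, 4, 11).
Advancing 2 steps from 4: 4 → 11 → 2.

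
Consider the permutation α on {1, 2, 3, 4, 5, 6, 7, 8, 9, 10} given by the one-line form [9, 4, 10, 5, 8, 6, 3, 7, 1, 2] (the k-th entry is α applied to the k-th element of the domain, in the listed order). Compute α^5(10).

Tracing 10 → 2 → … returns to 10 after 7 steps, so 10 lies in a 7-cycle (2 4 5 8 7 3 10).
Advancing 5 steps from 10: 10 → 2 → 4 → 5 → 8 → 7.

7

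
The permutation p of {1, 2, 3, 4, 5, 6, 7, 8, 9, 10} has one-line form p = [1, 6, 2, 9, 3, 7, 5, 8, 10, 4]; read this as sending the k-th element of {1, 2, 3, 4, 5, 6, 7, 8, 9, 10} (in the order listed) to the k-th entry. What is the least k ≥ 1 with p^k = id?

15

Writing p as disjoint cycles, the cycle lengths are 5, 3, 1, 1.
Since disjoint cycles commute, ord(p) = lcm(5, 3) = 15.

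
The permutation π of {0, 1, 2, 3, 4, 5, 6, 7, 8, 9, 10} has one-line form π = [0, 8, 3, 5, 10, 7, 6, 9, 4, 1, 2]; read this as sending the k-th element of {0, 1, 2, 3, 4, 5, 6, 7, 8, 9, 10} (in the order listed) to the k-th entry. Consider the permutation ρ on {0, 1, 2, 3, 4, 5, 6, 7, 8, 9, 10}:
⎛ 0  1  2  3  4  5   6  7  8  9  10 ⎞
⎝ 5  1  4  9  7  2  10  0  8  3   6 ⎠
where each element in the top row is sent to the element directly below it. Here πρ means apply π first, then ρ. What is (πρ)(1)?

8

π(1) = 8, then ρ(8) = 8; composing gives (πρ)(1) = 8.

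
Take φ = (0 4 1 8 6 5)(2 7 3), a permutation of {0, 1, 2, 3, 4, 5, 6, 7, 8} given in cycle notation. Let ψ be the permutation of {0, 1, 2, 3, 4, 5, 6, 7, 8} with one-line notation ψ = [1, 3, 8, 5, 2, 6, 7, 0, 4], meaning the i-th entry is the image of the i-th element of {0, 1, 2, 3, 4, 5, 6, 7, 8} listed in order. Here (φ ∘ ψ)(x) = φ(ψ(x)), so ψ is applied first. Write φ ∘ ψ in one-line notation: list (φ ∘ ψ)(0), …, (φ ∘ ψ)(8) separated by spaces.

Chase each element through ψ then φ: 0 → 1 → 8; 1 → 3 → 2; 2 → 8 → 6; 3 → 5 → 0; 4 → 2 → 7; 5 → 6 → 5; 6 → 7 → 3; 7 → 0 → 4; 8 → 4 → 1.
So φ ∘ ψ in one-line form is 8 2 6 0 7 5 3 4 1.

8 2 6 0 7 5 3 4 1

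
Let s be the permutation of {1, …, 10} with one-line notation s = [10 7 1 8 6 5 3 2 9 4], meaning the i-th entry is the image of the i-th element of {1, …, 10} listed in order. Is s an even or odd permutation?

In disjoint-cycle form the cycle lengths are 7, 2, 1.
A cycle is odd iff its length is even; s has 1 even-length cycle, so sgn(s) = (−1)^1 and s is odd.

odd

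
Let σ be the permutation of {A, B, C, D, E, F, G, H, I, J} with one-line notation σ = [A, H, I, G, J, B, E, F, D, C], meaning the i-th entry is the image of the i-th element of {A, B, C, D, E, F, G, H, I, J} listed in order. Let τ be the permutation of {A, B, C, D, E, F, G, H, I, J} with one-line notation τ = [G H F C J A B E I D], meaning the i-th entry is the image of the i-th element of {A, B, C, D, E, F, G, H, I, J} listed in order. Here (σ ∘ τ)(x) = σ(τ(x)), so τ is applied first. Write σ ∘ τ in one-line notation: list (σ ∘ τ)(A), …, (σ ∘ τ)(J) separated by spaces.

For each element, apply τ then σ: A → G → E; B → H → F; C → F → B; D → C → I; E → J → C; F → A → A; G → B → H; H → E → J; I → I → D; J → D → G.
So σ ∘ τ in one-line form is E F B I C A H J D G.

E F B I C A H J D G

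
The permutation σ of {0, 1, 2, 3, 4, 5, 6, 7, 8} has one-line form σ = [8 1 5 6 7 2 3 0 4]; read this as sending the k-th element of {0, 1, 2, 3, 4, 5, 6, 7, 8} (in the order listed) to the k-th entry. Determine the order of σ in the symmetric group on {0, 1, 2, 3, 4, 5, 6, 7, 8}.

4

Writing σ as disjoint cycles, the cycle lengths are 4, 2, 2, 1.
Since disjoint cycles commute, ord(σ) = lcm(4, 2, 2) = 4.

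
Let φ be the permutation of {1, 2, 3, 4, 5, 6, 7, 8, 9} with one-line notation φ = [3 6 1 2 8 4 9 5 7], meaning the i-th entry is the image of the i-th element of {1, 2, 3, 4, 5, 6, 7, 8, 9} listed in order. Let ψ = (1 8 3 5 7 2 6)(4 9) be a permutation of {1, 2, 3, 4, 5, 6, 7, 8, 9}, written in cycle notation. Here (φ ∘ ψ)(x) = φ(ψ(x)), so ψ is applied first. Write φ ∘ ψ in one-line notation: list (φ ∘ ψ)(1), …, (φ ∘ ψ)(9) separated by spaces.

(φ ∘ ψ)(x) = φ(ψ(x)). Computing each image: φ(ψ(1)) = φ(8) = 5, φ(ψ(2)) = φ(6) = 4, φ(ψ(3)) = φ(5) = 8, φ(ψ(4)) = φ(9) = 7, φ(ψ(5)) = φ(7) = 9, φ(ψ(6)) = φ(1) = 3, φ(ψ(7)) = φ(2) = 6, φ(ψ(8)) = φ(3) = 1, φ(ψ(9)) = φ(4) = 2.
Hence φ ∘ ψ = [5 4 8 7 9 3 6 1 2].

5 4 8 7 9 3 6 1 2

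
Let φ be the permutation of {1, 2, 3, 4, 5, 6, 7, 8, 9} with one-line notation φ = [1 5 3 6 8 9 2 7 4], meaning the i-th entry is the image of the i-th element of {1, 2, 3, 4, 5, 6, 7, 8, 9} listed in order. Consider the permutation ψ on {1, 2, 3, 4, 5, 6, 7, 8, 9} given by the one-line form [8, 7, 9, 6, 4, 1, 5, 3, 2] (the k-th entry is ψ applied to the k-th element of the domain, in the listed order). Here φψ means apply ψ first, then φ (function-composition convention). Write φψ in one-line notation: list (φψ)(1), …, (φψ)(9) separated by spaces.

Chase each element through ψ then φ: 1 → 8 → 7; 2 → 7 → 2; 3 → 9 → 4; 4 → 6 → 9; 5 → 4 → 6; 6 → 1 → 1; 7 → 5 → 8; 8 → 3 → 3; 9 → 2 → 5.
So φψ in one-line form is 7 2 4 9 6 1 8 3 5.

7 2 4 9 6 1 8 3 5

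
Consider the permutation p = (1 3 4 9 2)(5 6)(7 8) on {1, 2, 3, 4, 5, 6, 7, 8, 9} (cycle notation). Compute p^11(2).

1

2 lies in the 5-cycle (1 3 4 9 2).
Since the cycle has length 5, p^11 acts on it the same as p^1 (11 mod 5 = 1).
Stepping 1 place around the cycle: 2 → 1.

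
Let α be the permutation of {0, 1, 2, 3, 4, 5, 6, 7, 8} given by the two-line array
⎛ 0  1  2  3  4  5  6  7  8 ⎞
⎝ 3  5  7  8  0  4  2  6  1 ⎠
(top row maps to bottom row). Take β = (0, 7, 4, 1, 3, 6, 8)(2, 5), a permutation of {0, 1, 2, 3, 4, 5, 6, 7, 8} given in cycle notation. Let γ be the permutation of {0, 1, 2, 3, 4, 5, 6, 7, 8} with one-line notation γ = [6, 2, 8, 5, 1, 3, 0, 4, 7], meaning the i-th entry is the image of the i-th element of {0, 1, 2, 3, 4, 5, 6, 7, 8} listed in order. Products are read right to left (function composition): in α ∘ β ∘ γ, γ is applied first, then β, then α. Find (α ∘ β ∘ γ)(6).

(α ∘ β ∘ γ)(6) = α(β(γ(6))). γ(6) = 0, then β(0) = 7, then α(7) = 6, so the result is 6.

6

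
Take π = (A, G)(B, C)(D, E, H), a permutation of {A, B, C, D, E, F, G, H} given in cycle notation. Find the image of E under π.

E appears in (D, E, H); the next entry (wrapping around) is H.

H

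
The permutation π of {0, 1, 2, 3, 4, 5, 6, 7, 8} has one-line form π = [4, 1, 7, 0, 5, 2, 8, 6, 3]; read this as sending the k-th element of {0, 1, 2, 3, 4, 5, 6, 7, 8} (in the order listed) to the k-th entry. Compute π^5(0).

Tracing 0 → 4 → … returns to 0 after 8 steps, so 0 lies in an 8-cycle (0, 4, 5, 2, 7, 6, 8, 3).
Stepping 5 places around the cycle: 0 → 4 → 5 → 2 → 7 → 6.

6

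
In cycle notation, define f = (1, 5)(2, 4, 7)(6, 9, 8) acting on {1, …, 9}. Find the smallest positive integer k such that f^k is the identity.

The cycle type of f is (3, 3, 2, 1).
Since disjoint cycles commute, ord(f) = lcm(3, 3, 2) = 6.

6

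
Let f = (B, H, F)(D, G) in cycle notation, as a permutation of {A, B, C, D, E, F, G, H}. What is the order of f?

6

The disjoint cycles have lengths 3, 2, 1, 1, 1.
Since disjoint cycles commute, ord(f) = lcm(3, 2) = 6.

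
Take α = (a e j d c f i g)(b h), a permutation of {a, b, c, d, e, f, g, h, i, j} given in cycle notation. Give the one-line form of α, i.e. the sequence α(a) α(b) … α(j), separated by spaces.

e h f c j i a b g d

Each element maps to the next entry in its cycle (wrapping to the front): a→e, b→h, c→f, d→c, e→j, f→i, g→a, h→b, i→g, j→d.
So the one-line form is e h f c j i a b g d.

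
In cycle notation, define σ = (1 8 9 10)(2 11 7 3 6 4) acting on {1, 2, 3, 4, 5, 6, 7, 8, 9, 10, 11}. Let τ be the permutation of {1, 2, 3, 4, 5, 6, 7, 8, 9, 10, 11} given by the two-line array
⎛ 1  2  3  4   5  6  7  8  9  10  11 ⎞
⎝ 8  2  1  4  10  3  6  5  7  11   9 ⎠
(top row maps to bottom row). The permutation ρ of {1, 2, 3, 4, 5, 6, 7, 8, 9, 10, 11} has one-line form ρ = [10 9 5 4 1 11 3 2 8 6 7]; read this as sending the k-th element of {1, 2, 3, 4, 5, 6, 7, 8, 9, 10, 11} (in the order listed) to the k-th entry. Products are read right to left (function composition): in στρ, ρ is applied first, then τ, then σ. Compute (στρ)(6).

Apply the permutations in order: ρ(6) = 11, then τ(11) = 9, then σ(9) = 10. So (στρ)(6) = 10.

10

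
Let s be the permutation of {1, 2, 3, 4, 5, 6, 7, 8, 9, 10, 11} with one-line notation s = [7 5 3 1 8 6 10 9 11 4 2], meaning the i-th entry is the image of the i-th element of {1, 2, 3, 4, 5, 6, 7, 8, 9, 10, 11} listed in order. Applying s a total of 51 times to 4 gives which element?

10

Tracing 4 → 1 → … returns to 4 after 4 steps, so 4 lies in a 4-cycle (1, 7, 10, 4).
Powers repeat with period 4 on this cycle, and 51 mod 4 = 3, so s^51(4) = s^3(4).
Stepping 3 places around the cycle: 4 → 1 → 7 → 10.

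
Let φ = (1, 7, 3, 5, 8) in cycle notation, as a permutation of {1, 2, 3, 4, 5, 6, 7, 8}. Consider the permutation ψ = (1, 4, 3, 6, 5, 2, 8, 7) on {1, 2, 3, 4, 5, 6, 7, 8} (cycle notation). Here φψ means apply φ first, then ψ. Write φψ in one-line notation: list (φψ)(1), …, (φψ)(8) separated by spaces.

Chase each element through φ then ψ: 1 → 7 → 1; 2 → 2 → 8; 3 → 5 → 2; 4 → 4 → 3; 5 → 8 → 7; 6 → 6 → 5; 7 → 3 → 6; 8 → 1 → 4.
Collecting the images, φψ = [1 8 2 3 7 5 6 4].

1 8 2 3 7 5 6 4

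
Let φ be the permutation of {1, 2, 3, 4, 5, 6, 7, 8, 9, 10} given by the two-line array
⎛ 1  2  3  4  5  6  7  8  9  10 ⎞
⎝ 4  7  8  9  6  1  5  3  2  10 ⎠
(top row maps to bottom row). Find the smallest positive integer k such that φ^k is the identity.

Writing φ as disjoint cycles, the cycle lengths are 7, 2, 1.
The order of φ is the least common multiple of its cycle lengths: lcm(7, 2) = 14.

14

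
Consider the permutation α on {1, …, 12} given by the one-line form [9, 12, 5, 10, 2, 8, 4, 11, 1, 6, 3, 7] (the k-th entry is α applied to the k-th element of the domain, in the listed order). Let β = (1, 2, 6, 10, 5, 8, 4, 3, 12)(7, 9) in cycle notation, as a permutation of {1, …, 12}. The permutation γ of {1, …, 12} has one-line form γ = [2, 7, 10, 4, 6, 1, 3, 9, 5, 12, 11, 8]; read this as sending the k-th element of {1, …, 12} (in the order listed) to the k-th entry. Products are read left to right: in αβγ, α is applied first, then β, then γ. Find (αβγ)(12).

5

Chase 12: α(12) = 7; β(7) = 9; γ(9) = 5. Hence (αβγ)(12) = 5.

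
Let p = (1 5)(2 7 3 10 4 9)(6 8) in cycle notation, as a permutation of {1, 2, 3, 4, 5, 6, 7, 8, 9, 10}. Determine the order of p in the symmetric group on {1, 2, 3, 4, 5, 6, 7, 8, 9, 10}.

6

The disjoint cycles have lengths 6, 2, 2.
The order of p is the least common multiple of its cycle lengths: lcm(6, 2, 2) = 6.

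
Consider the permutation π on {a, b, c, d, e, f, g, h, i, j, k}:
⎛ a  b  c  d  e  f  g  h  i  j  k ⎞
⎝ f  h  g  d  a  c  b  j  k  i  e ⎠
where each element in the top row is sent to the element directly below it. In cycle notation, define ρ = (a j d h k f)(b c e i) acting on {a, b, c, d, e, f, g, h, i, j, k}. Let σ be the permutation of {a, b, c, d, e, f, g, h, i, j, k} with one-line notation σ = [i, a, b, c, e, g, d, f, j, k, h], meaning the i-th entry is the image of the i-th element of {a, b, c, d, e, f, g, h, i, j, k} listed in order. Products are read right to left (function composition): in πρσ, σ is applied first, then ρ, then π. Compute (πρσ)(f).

b

Chase f: σ(f) = g; ρ(g) = g; π(g) = b. Hence (πρσ)(f) = b.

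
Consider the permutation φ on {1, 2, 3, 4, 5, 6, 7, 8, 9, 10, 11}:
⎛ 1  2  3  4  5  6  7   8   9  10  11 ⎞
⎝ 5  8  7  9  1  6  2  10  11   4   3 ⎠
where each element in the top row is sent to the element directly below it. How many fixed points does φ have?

1

The fixed points (elements with φ(x) = x) are {6}, so there is 1.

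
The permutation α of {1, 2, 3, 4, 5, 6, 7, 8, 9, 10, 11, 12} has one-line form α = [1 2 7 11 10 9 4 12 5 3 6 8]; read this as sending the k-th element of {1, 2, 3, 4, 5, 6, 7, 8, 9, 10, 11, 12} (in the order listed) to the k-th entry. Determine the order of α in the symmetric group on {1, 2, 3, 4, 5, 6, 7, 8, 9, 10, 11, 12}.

8

Decomposing into disjoint cycles gives cycle lengths 8, 2, 1, 1.
The order of α is the least common multiple of its cycle lengths: lcm(8, 2) = 8.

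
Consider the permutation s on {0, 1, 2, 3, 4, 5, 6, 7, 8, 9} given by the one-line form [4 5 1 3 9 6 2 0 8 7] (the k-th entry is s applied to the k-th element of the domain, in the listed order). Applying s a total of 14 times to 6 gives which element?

Tracing 6 → 2 → … returns to 6 after 4 steps, so 6 lies in a 4-cycle (1, 5, 6, 2).
Powers repeat with period 4 on this cycle, and 14 mod 4 = 2, so s^14(6) = s^2(6).
Stepping 2 places around the cycle: 6 → 2 → 1.

1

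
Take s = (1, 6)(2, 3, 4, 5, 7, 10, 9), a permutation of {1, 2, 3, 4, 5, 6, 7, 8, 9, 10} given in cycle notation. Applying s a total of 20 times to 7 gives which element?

5

7 lies in the 7-cycle (2, 3, 4, 5, 7, 10, 9).
Powers repeat with period 7 on this cycle, and 20 mod 7 = 6, so s^20(7) = s^6(7).
Advancing 6 steps from 7: 7 → 10 → 9 → 2 → 3 → 4 → 5.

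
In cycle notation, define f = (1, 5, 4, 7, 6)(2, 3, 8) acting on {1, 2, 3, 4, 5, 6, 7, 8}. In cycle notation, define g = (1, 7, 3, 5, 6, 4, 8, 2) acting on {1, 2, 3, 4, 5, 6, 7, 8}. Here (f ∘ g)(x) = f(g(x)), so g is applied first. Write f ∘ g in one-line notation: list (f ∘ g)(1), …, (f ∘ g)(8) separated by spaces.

(f ∘ g)(x) = f(g(x)). Computing each image: f(g(1)) = f(7) = 6, f(g(2)) = f(1) = 5, f(g(3)) = f(5) = 4, f(g(4)) = f(8) = 2, f(g(5)) = f(6) = 1, f(g(6)) = f(4) = 7, f(g(7)) = f(3) = 8, f(g(8)) = f(2) = 3.
Hence f ∘ g = [6 5 4 2 1 7 8 3].

6 5 4 2 1 7 8 3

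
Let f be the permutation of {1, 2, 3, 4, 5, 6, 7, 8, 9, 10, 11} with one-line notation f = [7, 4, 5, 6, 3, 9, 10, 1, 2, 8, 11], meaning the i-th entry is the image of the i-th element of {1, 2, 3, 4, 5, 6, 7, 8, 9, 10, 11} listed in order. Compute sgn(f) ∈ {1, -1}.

-1

In disjoint-cycle form the cycle lengths are 4, 4, 2, 1.
A cycle of length ℓ contributes ℓ−1 transpositions, so f is a product of 3 + 3 + 1 = 7 transpositions — odd.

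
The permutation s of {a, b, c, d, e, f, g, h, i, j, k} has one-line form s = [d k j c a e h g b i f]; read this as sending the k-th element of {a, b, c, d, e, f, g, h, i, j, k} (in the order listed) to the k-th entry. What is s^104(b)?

Tracing b → k → … returns to b after 9 steps, so b lies in a 9-cycle (a, d, c, j, i, b, k, f, e).
Powers repeat with period 9 on this cycle, and 104 mod 9 = 5, so s^104(b) = s^5(b).
Stepping 5 places around the cycle: b → k → f → e → a → d.

d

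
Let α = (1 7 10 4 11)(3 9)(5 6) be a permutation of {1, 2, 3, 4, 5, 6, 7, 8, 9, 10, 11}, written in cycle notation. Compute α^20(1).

1 lies in the 5-cycle (1 7 10 4 11).
On a 5-cycle, α^5 is the identity, so α^20 = α^0 there (20 ≡ 0 mod 5).
So α^20(1) = 1.

1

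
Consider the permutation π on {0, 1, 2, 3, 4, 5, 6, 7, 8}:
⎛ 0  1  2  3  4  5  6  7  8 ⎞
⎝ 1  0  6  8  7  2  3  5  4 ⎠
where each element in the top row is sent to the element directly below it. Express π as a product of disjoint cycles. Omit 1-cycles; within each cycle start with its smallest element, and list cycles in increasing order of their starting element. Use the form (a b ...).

(0 1)(2 6 3 8 4 7 5)

From 0: 0 → 1 → 0, closing the cycle (0 1).
Continuing from each remaining unvisited element yields (0 1)(2 6 3 8 4 7 5).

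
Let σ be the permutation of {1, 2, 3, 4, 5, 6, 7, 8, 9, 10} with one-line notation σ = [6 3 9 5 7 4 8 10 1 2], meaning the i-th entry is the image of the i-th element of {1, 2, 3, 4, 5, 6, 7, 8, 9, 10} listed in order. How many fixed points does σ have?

No element satisfies σ(x) = x, so there are 0 fixed points.

0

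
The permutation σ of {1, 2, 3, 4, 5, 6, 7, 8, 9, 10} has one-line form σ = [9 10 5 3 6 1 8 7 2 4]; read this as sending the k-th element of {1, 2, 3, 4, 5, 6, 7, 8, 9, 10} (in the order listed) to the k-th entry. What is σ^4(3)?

Tracing 3 → 5 → … returns to 3 after 8 steps, so 3 lies in an 8-cycle (1 9 2 10 4 3 5 6).
Advancing 4 steps from 3: 3 → 5 → 6 → 1 → 9.

9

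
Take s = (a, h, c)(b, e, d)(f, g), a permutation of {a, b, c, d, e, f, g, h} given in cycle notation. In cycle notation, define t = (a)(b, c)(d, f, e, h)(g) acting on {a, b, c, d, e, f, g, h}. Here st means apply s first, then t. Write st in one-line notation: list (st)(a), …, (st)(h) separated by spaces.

d h a c f g e b

(st)(x) = t(s(x)). Computing each image: t(s(a)) = t(h) = d, t(s(b)) = t(e) = h, t(s(c)) = t(a) = a, t(s(d)) = t(b) = c, t(s(e)) = t(d) = f, t(s(f)) = t(g) = g, t(s(g)) = t(f) = e, t(s(h)) = t(c) = b.
Hence st = [d h a c f g e b].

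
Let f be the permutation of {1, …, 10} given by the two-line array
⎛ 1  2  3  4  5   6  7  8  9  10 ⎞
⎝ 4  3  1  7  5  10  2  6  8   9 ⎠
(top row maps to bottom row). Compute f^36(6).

Tracing 6 → 10 → … returns to 6 after 4 steps, so 6 lies in a 4-cycle (6 10 9 8).
Powers repeat with period 4 on this cycle, and 36 mod 4 = 0, so f^36(6) = f^0(6).
So f^36(6) = 6.

6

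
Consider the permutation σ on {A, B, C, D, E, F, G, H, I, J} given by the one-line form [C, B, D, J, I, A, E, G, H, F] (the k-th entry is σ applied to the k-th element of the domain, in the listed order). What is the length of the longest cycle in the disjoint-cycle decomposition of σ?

5

Decomposing into disjoint cycles gives (A, C, D, J, F)(E, I, H, G); the longest has length 5.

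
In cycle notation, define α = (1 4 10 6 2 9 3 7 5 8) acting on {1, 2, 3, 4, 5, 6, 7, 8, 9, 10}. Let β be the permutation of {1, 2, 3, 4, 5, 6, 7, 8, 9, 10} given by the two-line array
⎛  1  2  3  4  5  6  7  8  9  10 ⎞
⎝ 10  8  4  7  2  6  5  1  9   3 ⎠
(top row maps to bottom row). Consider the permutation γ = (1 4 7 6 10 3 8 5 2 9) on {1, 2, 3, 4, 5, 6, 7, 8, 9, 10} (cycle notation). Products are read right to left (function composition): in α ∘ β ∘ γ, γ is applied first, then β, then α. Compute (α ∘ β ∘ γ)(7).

(α ∘ β ∘ γ)(7) = α(β(γ(7))). γ(7) = 6, then β(6) = 6, then α(6) = 2, so the result is 2.

2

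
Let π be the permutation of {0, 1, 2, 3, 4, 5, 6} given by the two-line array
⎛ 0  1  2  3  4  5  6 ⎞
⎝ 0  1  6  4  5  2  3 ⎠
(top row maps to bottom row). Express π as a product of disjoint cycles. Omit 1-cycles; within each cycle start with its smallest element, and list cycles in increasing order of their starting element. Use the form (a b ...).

(2 6 3 4 5)

From 2: 2 → 6 → 3 → 4 → 5 → 2, closing the cycle (2 6 3 4 5).
Repeating from the next unused element and collecting all non-trivial cycles gives (2 6 3 4 5).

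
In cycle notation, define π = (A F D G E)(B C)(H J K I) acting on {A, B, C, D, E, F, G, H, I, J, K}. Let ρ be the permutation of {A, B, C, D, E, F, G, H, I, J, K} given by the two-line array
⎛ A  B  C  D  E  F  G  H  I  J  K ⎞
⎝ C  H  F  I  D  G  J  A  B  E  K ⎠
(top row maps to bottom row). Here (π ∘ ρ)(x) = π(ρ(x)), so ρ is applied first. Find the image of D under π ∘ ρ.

H

ρ(D) = I, then π(I) = H; composing gives (π ∘ ρ)(D) = H.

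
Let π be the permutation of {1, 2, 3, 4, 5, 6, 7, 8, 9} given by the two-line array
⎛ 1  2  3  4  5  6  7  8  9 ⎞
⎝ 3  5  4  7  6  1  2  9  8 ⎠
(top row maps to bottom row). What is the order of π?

Decomposing into disjoint cycles gives cycle lengths 7, 2.
The order is lcm(7, 2) = 14.

14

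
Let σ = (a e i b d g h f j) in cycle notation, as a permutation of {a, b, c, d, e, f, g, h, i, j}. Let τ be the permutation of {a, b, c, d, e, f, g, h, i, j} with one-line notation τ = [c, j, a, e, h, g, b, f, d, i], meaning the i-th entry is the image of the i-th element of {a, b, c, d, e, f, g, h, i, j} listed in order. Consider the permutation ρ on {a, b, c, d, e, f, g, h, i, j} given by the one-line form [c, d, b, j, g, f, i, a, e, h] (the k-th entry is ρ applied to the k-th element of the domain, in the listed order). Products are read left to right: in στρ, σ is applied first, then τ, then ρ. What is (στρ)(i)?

(στρ)(i) = ρ(τ(σ(i))). σ(i) = b, then τ(b) = j, then ρ(j) = h, so the result is h.

h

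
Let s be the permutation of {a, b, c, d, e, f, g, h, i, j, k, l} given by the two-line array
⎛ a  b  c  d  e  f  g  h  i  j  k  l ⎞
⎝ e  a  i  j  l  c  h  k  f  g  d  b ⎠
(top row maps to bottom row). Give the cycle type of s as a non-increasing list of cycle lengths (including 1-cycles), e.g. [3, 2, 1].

[5, 4, 3]

The disjoint cycles are (a e l b)(c i f)(d j g h k), with lengths 5, 4, 3 in non-increasing order.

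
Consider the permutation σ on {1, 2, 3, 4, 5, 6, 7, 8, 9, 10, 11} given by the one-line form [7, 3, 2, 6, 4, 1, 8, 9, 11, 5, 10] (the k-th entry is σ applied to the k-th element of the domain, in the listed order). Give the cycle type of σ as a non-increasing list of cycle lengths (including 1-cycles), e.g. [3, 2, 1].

[9, 2]

The disjoint cycles are (1 7 8 9 11 10 5 4 6)(2 3), with lengths 9, 2 in non-increasing order.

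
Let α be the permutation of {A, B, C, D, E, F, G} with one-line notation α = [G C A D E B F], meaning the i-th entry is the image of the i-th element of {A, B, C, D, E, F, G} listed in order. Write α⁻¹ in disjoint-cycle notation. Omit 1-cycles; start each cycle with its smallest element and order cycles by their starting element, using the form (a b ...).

First write α in disjoint cycles: (A G F B C).
Reversing each cycle (and rotating so the smallest element leads) gives α⁻¹ = (A C B F G).

(A C B F G)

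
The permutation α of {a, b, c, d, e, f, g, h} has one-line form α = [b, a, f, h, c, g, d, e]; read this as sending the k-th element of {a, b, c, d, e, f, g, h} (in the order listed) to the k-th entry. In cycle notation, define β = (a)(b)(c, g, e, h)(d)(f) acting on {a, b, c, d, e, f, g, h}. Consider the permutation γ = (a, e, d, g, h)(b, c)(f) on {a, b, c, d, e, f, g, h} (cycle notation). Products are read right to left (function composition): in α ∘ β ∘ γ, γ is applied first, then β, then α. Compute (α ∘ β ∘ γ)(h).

Apply the permutations in order: γ(h) = a, then β(a) = a, then α(a) = b. So (α ∘ β ∘ γ)(h) = b.

b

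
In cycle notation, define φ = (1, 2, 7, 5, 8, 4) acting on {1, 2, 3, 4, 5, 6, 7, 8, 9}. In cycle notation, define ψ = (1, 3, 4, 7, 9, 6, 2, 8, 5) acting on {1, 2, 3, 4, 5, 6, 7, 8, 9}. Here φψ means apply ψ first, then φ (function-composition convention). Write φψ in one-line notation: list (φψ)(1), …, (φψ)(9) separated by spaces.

3 4 1 5 2 7 9 8 6

(φψ)(x) = φ(ψ(x)). Computing each image: φ(ψ(1)) = φ(3) = 3, φ(ψ(2)) = φ(8) = 4, φ(ψ(3)) = φ(4) = 1, φ(ψ(4)) = φ(7) = 5, φ(ψ(5)) = φ(1) = 2, φ(ψ(6)) = φ(2) = 7, φ(ψ(7)) = φ(9) = 9, φ(ψ(8)) = φ(5) = 8, φ(ψ(9)) = φ(6) = 6.
Hence φψ = [3 4 1 5 2 7 9 8 6].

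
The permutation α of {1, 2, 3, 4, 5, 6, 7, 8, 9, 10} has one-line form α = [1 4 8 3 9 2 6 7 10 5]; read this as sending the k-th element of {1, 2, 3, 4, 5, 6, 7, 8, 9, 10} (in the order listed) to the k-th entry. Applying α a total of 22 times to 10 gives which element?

5

Tracing 10 → 5 → … returns to 10 after 3 steps, so 10 lies in a 3-cycle (5, 9, 10).
Since the cycle has length 3, α^22 acts on it the same as α^1 (22 mod 3 = 1).
Stepping 1 place around the cycle: 10 → 5.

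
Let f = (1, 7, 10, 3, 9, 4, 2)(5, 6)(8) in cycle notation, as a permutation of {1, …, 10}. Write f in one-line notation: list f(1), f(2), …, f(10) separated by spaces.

Reading each image from the cycles: 1→7, 2→1, 3→9, 4→2, 5→6, 6→5, 7→10, 8→8, 9→4, 10→3.
So the one-line form is 7 1 9 2 6 5 10 8 4 3.

7 1 9 2 6 5 10 8 4 3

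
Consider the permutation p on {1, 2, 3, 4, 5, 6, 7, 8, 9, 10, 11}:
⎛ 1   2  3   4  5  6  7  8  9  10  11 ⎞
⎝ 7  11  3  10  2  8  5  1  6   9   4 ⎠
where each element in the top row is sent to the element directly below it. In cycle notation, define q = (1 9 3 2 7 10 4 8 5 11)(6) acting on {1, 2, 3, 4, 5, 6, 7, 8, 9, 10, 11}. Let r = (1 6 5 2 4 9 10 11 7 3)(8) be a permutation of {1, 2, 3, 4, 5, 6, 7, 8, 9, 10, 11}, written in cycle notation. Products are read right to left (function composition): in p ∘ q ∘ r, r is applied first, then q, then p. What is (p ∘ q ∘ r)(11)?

Apply the permutations in order: r(11) = 7, then q(7) = 10, then p(10) = 9. So (p ∘ q ∘ r)(11) = 9.

9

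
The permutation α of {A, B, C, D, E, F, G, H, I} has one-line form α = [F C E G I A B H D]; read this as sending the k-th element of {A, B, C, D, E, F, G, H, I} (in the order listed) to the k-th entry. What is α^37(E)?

I

Tracing E → I → … returns to E after 6 steps, so E lies in a 6-cycle (B, C, E, I, D, G).
Since the cycle has length 6, α^37 acts on it the same as α^1 (37 mod 6 = 1).
Advancing 1 step from E: E → I.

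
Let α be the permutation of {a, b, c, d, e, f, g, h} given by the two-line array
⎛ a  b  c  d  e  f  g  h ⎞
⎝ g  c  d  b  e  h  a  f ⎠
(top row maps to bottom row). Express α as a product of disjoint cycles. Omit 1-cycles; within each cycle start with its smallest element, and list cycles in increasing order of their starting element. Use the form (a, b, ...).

(a, g)(b, c, d)(f, h)

Start at a and follow images: a → g → a, giving the cycle (a, g).
Repeating from the next unused element and collecting all non-trivial cycles gives (a, g)(b, c, d)(f, h).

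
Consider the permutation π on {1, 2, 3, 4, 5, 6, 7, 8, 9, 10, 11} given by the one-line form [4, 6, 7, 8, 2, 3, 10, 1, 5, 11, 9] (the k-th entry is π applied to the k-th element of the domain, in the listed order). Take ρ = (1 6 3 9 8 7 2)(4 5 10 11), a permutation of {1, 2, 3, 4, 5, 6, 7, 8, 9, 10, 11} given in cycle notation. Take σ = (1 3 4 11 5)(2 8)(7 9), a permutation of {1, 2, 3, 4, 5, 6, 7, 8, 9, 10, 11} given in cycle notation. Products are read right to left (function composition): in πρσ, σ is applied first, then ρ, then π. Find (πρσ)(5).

3

Apply the permutations in order: σ(5) = 1, then ρ(1) = 6, then π(6) = 3. So (πρσ)(5) = 3.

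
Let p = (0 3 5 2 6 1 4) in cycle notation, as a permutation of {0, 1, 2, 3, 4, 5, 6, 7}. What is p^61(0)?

1

0 lies in the 7-cycle (0 3 5 2 6 1 4).
Powers repeat with period 7 on this cycle, and 61 mod 7 = 5, so p^61(0) = p^5(0).
Stepping 5 places around the cycle: 0 → 3 → 5 → 2 → 6 → 1.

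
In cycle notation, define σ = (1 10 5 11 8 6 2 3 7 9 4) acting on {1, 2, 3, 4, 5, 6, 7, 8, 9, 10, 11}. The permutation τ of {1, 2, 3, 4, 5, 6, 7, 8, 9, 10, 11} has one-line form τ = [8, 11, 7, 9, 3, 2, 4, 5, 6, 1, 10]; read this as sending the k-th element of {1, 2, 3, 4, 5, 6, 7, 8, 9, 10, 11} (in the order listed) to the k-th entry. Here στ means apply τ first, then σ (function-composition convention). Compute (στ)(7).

1

τ(7) = 4, then σ(4) = 1; composing gives (στ)(7) = 1.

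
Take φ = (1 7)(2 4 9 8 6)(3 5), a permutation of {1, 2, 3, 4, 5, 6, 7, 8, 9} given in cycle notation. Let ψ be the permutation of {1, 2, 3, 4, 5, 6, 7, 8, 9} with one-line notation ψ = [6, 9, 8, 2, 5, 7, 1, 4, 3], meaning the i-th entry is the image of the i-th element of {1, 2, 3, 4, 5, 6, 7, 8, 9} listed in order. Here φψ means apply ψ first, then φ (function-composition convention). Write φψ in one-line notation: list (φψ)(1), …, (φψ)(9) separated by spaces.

(φψ)(x) = φ(ψ(x)). Computing each image: φ(ψ(1)) = φ(6) = 2, φ(ψ(2)) = φ(9) = 8, φ(ψ(3)) = φ(8) = 6, φ(ψ(4)) = φ(2) = 4, φ(ψ(5)) = φ(5) = 3, φ(ψ(6)) = φ(7) = 1, φ(ψ(7)) = φ(1) = 7, φ(ψ(8)) = φ(4) = 9, φ(ψ(9)) = φ(3) = 5.
Hence φψ = [2 8 6 4 3 1 7 9 5].

2 8 6 4 3 1 7 9 5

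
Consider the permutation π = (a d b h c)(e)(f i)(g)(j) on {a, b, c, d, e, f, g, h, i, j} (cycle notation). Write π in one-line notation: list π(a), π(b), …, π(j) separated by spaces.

d h a b e i g c f j

Each element maps to the next entry in its cycle (wrapping to the front): a↦d, b↦h, c↦a, d↦b, e↦e, f↦i, g↦g, h↦c, i↦f, j↦j.
So the one-line form is d h a b e i g c f j.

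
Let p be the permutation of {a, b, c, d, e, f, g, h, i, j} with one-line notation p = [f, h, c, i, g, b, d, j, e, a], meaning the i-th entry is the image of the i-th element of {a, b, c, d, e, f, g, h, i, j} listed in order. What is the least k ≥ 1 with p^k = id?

Decomposing into disjoint cycles gives cycle lengths 5, 4, 1.
Since disjoint cycles commute, ord(p) = lcm(5, 4) = 20.

20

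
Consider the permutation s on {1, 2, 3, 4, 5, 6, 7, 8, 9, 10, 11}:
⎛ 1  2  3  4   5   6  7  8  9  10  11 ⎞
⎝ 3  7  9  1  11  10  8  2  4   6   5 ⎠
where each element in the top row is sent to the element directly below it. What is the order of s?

12

Decomposing into disjoint cycles gives cycle lengths 4, 3, 2, 2.
Since disjoint cycles commute, ord(s) = lcm(4, 3, 2, 2) = 12.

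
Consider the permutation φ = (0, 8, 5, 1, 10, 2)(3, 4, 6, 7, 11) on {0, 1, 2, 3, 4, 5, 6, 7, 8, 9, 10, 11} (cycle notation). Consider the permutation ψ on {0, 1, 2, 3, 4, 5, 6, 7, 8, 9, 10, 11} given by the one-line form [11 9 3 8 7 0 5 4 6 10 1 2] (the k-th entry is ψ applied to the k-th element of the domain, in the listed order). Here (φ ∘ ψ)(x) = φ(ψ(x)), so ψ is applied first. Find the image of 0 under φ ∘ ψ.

3

First apply ψ: ψ(0) = 11, then φ(11) = 3. Thus (φ ∘ ψ)(0) = 3.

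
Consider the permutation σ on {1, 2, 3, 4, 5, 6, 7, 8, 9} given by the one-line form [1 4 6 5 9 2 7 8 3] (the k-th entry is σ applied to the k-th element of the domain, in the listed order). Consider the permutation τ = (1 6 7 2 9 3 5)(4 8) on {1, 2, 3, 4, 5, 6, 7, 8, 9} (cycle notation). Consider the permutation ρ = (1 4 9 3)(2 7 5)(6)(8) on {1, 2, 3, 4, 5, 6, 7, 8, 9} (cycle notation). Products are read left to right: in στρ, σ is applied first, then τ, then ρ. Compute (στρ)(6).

3

Apply the permutations in order: σ(6) = 2, then τ(2) = 9, then ρ(9) = 3. So (στρ)(6) = 3.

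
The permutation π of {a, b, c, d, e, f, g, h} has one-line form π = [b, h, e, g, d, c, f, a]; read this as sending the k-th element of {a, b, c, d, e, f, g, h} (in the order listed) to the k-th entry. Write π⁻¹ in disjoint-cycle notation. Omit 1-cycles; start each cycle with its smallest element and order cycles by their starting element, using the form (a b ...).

The cycle decomposition of π is (a b h)(c e d g f).
Reversing each cycle (and rotating so the smallest element leads) gives π⁻¹ = (a h b)(c f g d e).

(a h b)(c f g d e)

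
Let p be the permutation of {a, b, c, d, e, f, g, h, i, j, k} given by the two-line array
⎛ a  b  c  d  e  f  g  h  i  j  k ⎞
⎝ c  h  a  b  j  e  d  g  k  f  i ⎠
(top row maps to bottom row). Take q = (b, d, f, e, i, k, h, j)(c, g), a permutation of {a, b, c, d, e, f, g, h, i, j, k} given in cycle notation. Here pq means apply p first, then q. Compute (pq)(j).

e

First apply p: p(j) = f, then q(f) = e. Thus (pq)(j) = e.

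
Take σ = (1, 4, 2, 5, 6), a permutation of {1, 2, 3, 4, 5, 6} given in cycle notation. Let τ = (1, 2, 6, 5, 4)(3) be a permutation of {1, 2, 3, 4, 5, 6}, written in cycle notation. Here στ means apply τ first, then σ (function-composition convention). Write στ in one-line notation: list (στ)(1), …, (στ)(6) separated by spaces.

(στ)(x) = σ(τ(x)). Computing each image: σ(τ(1)) = σ(2) = 5, σ(τ(2)) = σ(6) = 1, σ(τ(3)) = σ(3) = 3, σ(τ(4)) = σ(1) = 4, σ(τ(5)) = σ(4) = 2, σ(τ(6)) = σ(5) = 6.
Hence στ = [5 1 3 4 2 6].

5 1 3 4 2 6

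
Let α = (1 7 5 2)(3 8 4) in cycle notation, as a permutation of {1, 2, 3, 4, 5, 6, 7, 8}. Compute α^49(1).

7

1 lies in the 4-cycle (1 7 5 2).
On a 4-cycle, α^4 is the identity, so α^49 = α^1 there (49 ≡ 1 mod 4).
Stepping 1 place around the cycle: 1 → 7.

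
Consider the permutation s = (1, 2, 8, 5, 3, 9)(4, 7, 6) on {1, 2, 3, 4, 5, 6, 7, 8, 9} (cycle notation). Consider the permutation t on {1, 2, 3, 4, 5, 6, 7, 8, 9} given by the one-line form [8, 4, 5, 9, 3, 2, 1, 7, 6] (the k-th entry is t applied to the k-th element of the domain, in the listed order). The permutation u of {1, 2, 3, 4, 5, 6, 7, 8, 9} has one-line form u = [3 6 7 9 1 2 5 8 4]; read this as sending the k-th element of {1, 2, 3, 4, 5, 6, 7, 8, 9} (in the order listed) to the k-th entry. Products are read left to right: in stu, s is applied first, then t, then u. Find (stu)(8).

7

(stu)(8) = u(t(s(8))). s(8) = 5, then t(5) = 3, then u(3) = 7, so the result is 7.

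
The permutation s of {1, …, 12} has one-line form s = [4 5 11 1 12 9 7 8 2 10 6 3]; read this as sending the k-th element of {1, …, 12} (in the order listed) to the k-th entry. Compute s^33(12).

2

Tracing 12 → 3 → … returns to 12 after 7 steps, so 12 lies in a 7-cycle (2, 5, 12, 3, 11, 6, 9).
On a 7-cycle, s^7 is the identity, so s^33 = s^5 there (33 ≡ 5 mod 7).
Stepping 5 places around the cycle: 12 → 3 → 11 → 6 → 9 → 2.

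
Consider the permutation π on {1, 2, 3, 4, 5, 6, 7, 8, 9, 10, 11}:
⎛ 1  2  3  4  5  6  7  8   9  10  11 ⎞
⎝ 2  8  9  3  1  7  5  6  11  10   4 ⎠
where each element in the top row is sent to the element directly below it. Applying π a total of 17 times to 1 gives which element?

5

Tracing 1 → 2 → … returns to 1 after 6 steps, so 1 lies in a 6-cycle (1, 2, 8, 6, 7, 5).
On a 6-cycle, π^6 is the identity, so π^17 = π^5 there (17 ≡ 5 mod 6).
Advancing 5 steps from 1: 1 → 2 → 8 → 6 → 7 → 5.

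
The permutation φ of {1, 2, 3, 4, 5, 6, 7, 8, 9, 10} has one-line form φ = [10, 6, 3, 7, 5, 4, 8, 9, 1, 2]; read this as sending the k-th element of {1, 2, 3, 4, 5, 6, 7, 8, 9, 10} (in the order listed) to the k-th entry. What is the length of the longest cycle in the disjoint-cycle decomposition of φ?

8

Decomposing into disjoint cycles gives (1, 10, 2, 6, 4, 7, 8, 9); the longest has length 8.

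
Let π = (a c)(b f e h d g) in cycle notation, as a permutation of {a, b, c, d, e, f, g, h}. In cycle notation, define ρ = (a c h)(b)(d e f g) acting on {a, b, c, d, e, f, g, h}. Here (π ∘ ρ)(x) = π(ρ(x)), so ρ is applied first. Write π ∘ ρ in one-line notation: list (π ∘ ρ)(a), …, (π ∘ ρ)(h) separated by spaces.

a f d h e b g c

For each element, apply ρ then π: a → c → a; b → b → f; c → h → d; d → e → h; e → f → e; f → g → b; g → d → g; h → a → c.
Collecting the images, π ∘ ρ = [a f d h e b g c].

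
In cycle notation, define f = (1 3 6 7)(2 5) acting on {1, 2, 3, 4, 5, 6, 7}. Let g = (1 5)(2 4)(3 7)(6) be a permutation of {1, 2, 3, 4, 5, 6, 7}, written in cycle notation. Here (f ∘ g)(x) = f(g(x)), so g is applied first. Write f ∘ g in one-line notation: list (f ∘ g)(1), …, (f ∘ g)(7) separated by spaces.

Chase each element through g then f: 1 → 5 → 2; 2 → 4 → 4; 3 → 7 → 1; 4 → 2 → 5; 5 → 1 → 3; 6 → 6 → 7; 7 → 3 → 6.
Collecting the images, f ∘ g = [2 4 1 5 3 7 6].

2 4 1 5 3 7 6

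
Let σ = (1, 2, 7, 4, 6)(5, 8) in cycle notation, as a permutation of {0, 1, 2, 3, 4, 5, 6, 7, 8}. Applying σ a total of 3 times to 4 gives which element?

4 lies in the 5-cycle (1, 2, 7, 4, 6).
Advancing 3 steps from 4: 4 → 6 → 1 → 2.

2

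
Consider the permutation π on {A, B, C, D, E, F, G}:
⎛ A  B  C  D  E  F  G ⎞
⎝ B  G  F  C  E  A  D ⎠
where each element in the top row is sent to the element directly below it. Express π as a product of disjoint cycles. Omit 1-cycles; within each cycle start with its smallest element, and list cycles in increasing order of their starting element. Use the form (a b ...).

Start at A and follow images: A → B → G → D → C → F → A, giving the cycle (A B G D C F).
Repeating from the next unused element and collecting all non-trivial cycles gives (A B G D C F).

(A B G D C F)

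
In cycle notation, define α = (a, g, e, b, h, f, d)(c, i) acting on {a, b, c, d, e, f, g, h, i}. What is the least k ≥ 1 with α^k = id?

The disjoint cycles have lengths 7, 2.
The order of α is the least common multiple of its cycle lengths: lcm(7, 2) = 14.

14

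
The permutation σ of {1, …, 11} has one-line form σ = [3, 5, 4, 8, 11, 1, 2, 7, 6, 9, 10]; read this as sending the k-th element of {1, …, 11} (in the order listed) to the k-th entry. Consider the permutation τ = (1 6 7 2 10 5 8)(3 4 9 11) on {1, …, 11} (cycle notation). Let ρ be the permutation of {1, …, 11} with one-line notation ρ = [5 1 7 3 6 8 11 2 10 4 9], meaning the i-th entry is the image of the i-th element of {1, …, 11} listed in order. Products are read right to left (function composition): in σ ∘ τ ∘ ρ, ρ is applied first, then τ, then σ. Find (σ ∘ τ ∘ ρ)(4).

Apply the permutations in order: ρ(4) = 3, then τ(3) = 4, then σ(4) = 8. So (σ ∘ τ ∘ ρ)(4) = 8.

8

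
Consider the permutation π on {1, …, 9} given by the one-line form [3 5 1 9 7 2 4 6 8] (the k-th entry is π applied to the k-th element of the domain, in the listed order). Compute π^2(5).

4

Tracing 5 → 7 → … returns to 5 after 7 steps, so 5 lies in a 7-cycle (2 5 7 4 9 8 6).
Stepping 2 places around the cycle: 5 → 7 → 4.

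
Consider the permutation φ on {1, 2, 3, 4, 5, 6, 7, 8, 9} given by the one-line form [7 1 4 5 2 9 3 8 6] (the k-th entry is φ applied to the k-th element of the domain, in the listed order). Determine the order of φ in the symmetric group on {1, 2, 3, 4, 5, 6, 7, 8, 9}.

The disjoint-cycle form of φ has cycle lengths 6, 2, 1.
Since disjoint cycles commute, ord(φ) = lcm(6, 2) = 6.

6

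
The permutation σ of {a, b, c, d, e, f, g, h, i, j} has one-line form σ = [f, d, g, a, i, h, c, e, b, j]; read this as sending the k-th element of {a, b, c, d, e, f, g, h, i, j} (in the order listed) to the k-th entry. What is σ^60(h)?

d

Tracing h → e → … returns to h after 7 steps, so h lies in a 7-cycle (a f h e i b d).
Since the cycle has length 7, σ^60 acts on it the same as σ^4 (60 mod 7 = 4).
Advancing 4 steps from h: h → e → i → b → d.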